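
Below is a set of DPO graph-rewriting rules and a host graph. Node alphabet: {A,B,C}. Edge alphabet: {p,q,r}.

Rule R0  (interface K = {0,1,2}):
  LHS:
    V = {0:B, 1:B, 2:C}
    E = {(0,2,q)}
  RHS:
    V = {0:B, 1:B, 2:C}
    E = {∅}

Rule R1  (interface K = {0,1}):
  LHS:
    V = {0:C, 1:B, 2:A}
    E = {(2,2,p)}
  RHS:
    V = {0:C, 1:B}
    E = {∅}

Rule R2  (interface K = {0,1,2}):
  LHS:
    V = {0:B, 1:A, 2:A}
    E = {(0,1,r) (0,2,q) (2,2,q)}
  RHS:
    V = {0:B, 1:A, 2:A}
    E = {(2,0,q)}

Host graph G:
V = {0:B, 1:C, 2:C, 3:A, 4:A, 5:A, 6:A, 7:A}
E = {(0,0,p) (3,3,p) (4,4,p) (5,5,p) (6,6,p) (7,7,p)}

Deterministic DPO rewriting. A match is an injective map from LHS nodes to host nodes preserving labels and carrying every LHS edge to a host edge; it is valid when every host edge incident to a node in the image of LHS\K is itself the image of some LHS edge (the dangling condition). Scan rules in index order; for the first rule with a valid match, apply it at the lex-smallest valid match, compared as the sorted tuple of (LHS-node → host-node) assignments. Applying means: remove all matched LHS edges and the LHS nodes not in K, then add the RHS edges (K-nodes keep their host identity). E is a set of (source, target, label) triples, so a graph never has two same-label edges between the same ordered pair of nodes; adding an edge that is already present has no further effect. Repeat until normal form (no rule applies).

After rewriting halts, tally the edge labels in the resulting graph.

start.  V:8 E:6  edges: 0-p->0 3-p->3 4-p->4 5-p->5 6-p->6 7-p->7
1. fire R1 via {0↦1, 1↦0, 2↦3}  →  V:7 E:5  edges: 0-p->0 4-p->4 5-p->5 6-p->6 7-p->7
2. fire R1 via {0↦1, 1↦0, 2↦4}  →  V:6 E:4  edges: 0-p->0 5-p->5 6-p->6 7-p->7
3. fire R1 via {0↦1, 1↦0, 2↦5}  →  V:5 E:3  edges: 0-p->0 6-p->6 7-p->7
4. fire R1 via {0↦1, 1↦0, 2↦6}  →  V:4 E:2  edges: 0-p->0 7-p->7
5. fire R1 via {0↦1, 1↦0, 2↦7}  →  V:3 E:1  edges: 0-p->0
halt: no rule applies after step 5
NF edges: [(0, 0, 'p')]

Answer: p:1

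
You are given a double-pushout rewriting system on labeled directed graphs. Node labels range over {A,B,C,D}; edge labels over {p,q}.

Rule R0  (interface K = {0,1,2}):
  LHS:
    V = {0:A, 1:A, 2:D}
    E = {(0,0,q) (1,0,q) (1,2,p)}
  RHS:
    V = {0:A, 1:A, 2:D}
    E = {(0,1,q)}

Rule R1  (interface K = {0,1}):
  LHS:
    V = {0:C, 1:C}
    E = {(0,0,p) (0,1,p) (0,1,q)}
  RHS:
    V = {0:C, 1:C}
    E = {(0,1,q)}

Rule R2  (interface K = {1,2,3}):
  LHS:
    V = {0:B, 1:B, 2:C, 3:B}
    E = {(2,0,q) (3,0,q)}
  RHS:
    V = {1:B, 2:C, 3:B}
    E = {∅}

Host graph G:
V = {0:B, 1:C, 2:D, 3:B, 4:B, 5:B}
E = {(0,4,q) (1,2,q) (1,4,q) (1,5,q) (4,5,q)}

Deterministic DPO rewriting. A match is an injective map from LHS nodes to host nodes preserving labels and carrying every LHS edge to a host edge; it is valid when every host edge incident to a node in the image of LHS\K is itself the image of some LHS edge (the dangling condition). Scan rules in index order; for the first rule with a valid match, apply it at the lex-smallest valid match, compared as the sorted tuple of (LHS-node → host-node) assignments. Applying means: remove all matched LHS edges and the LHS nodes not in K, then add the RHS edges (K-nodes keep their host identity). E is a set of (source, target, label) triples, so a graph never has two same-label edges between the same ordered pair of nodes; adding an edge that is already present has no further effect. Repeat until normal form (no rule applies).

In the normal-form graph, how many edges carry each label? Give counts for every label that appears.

Answer: q:1

Steps:
start.  V:6 E:5  edges: 0-q->4 1-q->2 1-q->4 1-q->5 4-q->5
1. fire R2 via {0↦5, 1↦0, 2↦1, 3↦4}  →  V:5 E:3  edges: 0-q->4 1-q->2 1-q->4
2. fire R2 via {0↦4, 1↦3, 2↦1, 3↦0}  →  V:4 E:1  edges: 1-q->2
final graph: no rule applies after step 2
NF edges: [(1, 2, 'q')]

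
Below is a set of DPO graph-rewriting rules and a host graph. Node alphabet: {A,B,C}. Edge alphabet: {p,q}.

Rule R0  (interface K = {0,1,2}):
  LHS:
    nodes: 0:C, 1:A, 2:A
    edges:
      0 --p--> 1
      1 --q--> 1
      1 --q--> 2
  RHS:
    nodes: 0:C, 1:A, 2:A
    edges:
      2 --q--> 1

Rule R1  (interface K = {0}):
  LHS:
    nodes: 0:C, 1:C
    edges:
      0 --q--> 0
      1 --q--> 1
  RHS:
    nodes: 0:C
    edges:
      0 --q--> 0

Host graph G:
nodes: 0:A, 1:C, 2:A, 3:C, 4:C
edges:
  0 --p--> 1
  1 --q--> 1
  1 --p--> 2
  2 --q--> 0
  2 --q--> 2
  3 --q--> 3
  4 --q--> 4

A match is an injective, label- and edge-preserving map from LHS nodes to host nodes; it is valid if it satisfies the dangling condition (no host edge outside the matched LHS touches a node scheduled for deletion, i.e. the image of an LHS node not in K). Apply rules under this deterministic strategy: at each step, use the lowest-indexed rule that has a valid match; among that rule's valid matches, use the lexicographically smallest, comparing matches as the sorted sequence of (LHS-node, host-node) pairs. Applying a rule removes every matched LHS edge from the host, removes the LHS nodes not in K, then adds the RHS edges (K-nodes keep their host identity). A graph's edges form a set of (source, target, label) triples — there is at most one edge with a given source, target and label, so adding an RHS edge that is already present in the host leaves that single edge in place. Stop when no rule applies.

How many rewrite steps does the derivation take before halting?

Answer: 3

Steps:
start.  V:5 E:7  edges: 0-p->1 1-q->1 1-p->2 2-q->0 2-q->2 3-q->3 4-q->4
1. fire R0 via {0↦1, 1↦2, 2↦0}  →  V:5 E:5  edges: 0-p->1 0-q->2 1-q->1 3-q->3 4-q->4
2. fire R1 via {0↦1, 1↦3}  →  V:4 E:4  edges: 0-p->1 0-q->2 1-q->1 4-q->4
3. fire R1 via {0↦1, 1↦4}  →  V:3 E:3  edges: 0-p->1 0-q->2 1-q->1
halt: no rule applies after step 3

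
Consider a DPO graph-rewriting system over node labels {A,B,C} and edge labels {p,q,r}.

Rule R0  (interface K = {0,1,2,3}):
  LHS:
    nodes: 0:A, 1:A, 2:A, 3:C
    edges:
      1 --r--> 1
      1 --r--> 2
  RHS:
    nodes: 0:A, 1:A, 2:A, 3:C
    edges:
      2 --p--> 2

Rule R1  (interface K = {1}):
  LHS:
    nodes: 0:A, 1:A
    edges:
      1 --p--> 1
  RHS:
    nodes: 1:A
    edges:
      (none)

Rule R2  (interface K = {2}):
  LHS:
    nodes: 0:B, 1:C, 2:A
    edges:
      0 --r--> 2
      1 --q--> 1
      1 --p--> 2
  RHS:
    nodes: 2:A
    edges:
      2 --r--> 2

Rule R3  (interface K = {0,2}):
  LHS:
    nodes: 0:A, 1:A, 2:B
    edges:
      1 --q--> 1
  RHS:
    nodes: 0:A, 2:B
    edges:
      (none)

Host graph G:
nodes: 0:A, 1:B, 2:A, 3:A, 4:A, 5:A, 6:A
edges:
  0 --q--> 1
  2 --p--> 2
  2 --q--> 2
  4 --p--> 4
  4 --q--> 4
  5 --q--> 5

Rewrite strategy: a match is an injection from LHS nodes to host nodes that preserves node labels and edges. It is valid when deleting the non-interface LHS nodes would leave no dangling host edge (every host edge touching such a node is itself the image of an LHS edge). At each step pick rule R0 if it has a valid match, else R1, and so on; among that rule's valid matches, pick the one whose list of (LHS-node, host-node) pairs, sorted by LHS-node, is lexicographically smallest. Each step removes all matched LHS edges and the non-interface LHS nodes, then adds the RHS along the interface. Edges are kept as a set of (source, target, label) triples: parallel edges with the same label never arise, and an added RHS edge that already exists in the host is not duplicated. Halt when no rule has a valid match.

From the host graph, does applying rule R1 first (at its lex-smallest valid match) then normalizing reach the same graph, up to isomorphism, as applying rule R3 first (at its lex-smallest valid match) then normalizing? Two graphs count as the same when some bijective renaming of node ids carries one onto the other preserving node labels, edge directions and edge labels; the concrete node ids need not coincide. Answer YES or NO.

Answer: YES

Derivation:
branch R1-first: apply at {0↦3, 1↦2} → |E|=5, then 4 more step(s) → NF |V|=2 |E|=1 V={0:A, 1:B} E=0-q->1
branch R3-first: apply at {0↦0, 1↦5, 2↦1} → |E|=5, then 4 more step(s) → NF |V|=2 |E|=1 V={0:A, 1:B} E=0-q->1
graphs isomorphic (equal up to label-preserving node renaming)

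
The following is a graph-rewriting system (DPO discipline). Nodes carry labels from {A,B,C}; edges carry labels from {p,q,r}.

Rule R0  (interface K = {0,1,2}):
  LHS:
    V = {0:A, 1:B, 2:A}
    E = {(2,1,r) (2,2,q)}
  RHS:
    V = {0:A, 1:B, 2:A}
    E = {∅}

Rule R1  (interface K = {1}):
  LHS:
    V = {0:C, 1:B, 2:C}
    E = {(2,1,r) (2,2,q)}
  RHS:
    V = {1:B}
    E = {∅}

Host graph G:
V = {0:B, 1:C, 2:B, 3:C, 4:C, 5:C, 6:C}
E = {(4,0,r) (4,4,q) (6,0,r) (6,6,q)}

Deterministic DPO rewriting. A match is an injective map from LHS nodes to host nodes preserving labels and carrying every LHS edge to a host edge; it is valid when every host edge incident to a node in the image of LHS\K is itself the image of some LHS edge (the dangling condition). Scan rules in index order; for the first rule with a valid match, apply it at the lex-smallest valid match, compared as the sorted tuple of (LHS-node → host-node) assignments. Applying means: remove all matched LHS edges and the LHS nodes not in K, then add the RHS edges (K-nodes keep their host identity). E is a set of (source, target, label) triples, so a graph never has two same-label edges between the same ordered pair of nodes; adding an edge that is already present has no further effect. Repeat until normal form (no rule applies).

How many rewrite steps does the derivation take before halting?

Answer: 2

Rewrite trace:
start.  V:7 E:4  edges: 4-r->0 4-q->4 6-r->0 6-q->6
1. fire R1 via {0↦1, 1↦0, 2↦4}  →  V:5 E:2  edges: 6-r->0 6-q->6
2. fire R1 via {0↦3, 1↦0, 2↦6}  →  V:3 E:0  edges: ∅
normal form: no rule applies after step 2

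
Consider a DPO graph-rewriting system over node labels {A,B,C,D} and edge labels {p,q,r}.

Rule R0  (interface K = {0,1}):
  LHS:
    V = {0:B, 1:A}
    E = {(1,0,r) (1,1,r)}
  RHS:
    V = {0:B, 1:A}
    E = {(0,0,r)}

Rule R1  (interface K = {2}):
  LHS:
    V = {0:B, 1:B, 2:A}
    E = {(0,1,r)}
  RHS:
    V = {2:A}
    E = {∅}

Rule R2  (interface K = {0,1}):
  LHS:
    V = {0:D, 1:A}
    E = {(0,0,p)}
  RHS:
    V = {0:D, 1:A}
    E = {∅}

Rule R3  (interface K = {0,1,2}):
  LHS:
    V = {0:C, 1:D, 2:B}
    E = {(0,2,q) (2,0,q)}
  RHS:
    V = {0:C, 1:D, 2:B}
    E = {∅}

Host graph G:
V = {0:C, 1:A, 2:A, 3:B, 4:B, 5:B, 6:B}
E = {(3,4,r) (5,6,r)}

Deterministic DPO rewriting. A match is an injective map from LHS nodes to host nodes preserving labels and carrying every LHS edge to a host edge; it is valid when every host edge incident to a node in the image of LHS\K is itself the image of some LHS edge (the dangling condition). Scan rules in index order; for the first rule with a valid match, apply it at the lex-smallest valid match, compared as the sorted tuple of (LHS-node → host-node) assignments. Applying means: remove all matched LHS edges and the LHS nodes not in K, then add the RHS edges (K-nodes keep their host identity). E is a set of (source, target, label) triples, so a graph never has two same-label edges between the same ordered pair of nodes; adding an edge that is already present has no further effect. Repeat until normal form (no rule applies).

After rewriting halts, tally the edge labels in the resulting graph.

Answer: (no edges)

Steps:
[0] host  ⇒  7 nodes, 2 edges  {3-r->4 5-r->6}
[1] R1 @ {0↦3, 1↦4, 2↦1}  ⇒  5 nodes, 1 edges  {5-r->6}
[2] R1 @ {0↦5, 1↦6, 2↦1}  ⇒  3 nodes, 0 edges  {∅}
halt: no rule applies after step 2
NF edges: []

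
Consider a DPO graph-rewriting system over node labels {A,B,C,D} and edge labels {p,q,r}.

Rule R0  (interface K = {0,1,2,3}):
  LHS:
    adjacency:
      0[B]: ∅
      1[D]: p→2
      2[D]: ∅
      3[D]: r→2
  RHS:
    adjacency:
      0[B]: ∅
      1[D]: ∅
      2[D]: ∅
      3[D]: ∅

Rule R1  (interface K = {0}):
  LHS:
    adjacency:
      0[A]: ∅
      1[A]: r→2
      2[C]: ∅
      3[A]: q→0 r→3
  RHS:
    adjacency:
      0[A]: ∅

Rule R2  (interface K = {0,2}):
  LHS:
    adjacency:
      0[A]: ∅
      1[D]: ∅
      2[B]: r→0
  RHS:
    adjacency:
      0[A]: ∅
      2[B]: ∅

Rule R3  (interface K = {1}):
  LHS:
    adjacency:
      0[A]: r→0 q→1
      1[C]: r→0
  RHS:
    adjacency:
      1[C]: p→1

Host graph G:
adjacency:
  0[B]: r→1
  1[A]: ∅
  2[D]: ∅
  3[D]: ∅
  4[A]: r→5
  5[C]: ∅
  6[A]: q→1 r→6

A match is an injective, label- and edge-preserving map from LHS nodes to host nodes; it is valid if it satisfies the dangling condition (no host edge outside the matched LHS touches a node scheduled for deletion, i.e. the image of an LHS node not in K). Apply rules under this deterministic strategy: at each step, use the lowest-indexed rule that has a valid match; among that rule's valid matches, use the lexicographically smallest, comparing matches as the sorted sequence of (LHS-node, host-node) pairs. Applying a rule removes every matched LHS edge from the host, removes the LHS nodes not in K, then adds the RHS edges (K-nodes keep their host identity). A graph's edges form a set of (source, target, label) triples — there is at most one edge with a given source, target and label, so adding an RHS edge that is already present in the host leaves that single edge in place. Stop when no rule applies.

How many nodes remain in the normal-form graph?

Answer: 3

Steps:
initial: |V|=7 |E|=4  E = 0-r->1 4-r->5 6-q->1 6-r->6
step 1: apply R1 at {0↦1, 1↦4, 2↦5, 3↦6}  → |V|=4 |E|=1  E = 0-r->1
step 2: apply R2 at {0↦1, 1↦2, 2↦0}  → |V|=3 |E|=0  E = ∅
final graph: no rule applies after step 2
NF nodes: {0:B, 1:A, 3:D}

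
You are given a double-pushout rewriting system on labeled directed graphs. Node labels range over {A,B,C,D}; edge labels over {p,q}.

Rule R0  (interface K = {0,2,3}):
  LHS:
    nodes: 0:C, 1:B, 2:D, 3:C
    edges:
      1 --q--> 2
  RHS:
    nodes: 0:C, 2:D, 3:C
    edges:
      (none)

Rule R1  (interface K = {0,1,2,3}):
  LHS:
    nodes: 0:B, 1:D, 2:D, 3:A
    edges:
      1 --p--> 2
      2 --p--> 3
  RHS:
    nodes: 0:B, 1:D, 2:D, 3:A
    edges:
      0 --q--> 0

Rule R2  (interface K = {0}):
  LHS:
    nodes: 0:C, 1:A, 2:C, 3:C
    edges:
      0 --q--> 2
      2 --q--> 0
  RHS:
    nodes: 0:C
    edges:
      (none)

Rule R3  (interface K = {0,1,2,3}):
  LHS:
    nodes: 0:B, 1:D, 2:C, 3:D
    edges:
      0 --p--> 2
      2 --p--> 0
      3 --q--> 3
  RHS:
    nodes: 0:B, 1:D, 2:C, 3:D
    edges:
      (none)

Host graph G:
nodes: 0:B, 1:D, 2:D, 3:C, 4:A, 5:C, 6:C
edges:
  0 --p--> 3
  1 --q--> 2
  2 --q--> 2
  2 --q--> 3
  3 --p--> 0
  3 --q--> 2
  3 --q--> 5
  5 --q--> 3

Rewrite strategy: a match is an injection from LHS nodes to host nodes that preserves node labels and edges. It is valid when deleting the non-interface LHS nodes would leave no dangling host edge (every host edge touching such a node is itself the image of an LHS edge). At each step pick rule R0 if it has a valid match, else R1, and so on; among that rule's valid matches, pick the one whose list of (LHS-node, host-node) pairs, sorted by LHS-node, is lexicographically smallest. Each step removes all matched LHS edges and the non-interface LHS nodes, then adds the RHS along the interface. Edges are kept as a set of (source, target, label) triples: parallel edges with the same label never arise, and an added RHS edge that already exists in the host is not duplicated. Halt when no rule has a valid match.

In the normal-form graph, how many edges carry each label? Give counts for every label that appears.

Answer: q:3

Rewrite trace:
start.  V:7 E:8  edges: 0-p->3 1-q->2 2-q->2 2-q->3 3-p->0 3-q->2 3-q->5 5-q->3
1. fire R2 via {0↦3, 1↦4, 2↦5, 3↦6}  →  V:4 E:6  edges: 0-p->3 1-q->2 2-q->2 2-q->3 3-p->0 3-q->2
2. fire R3 via {0↦0, 1↦1, 2↦3, 3↦2}  →  V:4 E:3  edges: 1-q->2 2-q->3 3-q->2
halt: no rule applies after step 2
NF edges: [(1, 2, 'q'), (2, 3, 'q'), (3, 2, 'q')]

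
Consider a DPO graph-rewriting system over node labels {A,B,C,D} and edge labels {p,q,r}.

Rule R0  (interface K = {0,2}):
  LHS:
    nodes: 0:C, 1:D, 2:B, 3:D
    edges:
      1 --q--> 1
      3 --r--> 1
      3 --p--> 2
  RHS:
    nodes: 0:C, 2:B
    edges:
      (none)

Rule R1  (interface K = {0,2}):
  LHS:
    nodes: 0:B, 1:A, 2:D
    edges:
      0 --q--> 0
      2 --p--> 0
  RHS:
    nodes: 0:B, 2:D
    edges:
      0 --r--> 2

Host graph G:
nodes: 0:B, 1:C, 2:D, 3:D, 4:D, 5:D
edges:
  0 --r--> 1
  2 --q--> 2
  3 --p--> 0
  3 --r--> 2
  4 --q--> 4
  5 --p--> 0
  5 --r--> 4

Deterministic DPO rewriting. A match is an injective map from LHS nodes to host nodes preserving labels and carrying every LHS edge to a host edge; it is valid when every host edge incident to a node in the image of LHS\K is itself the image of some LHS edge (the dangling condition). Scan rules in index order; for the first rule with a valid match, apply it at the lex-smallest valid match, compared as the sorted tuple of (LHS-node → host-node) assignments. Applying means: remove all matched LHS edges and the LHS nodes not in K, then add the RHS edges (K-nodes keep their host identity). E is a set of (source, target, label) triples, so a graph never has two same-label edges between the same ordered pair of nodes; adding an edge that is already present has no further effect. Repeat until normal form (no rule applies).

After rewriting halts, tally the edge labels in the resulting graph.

Answer: r:1

Rewrite trace:
initial: |V|=6 |E|=7  E = 0-r->1 2-q->2 3-p->0 3-r->2 4-q->4 5-p->0 5-r->4
step 1: apply R0 at {0↦1, 1↦2, 2↦0, 3↦3}  → |V|=4 |E|=4  E = 0-r->1 4-q->4 5-p->0 5-r->4
step 2: apply R0 at {0↦1, 1↦4, 2↦0, 3↦5}  → |V|=2 |E|=1  E = 0-r->1
halt: no rule applies after step 2
NF edges: [(0, 1, 'r')]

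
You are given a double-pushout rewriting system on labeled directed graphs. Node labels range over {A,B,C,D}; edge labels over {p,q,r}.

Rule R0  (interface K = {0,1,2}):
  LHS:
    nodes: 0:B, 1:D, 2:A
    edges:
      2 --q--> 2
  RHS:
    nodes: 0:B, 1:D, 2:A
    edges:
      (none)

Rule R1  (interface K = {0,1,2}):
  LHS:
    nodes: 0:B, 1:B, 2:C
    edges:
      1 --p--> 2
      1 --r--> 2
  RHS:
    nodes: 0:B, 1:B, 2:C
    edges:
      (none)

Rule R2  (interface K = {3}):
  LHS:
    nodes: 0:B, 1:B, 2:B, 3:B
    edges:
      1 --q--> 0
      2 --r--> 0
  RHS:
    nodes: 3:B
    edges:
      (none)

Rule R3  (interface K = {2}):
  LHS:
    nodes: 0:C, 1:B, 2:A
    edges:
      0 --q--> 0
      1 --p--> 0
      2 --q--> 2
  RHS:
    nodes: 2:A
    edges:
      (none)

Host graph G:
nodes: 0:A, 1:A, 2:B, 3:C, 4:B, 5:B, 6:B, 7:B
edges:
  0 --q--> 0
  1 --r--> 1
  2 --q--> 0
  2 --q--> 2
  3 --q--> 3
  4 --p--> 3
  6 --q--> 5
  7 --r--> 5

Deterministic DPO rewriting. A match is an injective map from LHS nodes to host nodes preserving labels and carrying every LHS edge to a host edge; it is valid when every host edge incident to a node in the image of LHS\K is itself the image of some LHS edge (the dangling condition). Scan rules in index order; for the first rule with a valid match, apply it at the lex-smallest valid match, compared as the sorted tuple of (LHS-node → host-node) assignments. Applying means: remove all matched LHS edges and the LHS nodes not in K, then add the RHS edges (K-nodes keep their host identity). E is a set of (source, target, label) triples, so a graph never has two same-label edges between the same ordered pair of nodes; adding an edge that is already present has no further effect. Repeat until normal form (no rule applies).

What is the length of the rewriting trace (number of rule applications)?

start.  V:8 E:8  edges: 0-q->0 1-r->1 2-q->0 2-q->2 3-q->3 4-p->3 6-q->5 7-r->5
1. fire R2 via {0↦5, 1↦6, 2↦7, 3↦2}  →  V:5 E:6  edges: 0-q->0 1-r->1 2-q->0 2-q->2 3-q->3 4-p->3
2. fire R3 via {0↦3, 1↦4, 2↦0}  →  V:3 E:3  edges: 1-r->1 2-q->0 2-q->2
halt: no rule applies after step 2

Answer: 2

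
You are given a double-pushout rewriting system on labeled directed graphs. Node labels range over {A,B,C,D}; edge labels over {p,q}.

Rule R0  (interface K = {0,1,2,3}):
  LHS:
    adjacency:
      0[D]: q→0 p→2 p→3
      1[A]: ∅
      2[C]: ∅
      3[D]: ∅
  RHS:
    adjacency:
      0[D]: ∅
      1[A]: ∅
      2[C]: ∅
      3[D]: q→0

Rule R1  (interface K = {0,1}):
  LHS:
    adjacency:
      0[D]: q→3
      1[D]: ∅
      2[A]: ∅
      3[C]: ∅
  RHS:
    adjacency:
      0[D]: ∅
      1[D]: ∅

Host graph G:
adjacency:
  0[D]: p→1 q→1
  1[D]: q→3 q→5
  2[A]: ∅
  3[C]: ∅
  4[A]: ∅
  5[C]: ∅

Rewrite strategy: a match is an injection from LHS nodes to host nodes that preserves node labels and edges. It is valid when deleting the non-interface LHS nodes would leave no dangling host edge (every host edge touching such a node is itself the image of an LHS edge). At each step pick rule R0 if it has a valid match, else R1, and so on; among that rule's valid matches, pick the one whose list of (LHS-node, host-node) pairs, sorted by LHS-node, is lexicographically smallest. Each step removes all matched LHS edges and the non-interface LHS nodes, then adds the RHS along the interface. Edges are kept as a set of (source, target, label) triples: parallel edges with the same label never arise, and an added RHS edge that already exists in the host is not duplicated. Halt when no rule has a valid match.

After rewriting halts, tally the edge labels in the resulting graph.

Answer: p:1 q:1

Derivation:
start.  V:6 E:4  edges: 0-p->1 0-q->1 1-q->3 1-q->5
1. fire R1 via {0↦1, 1↦0, 2↦2, 3↦3}  →  V:4 E:3  edges: 0-p->1 0-q->1 1-q->5
2. fire R1 via {0↦1, 1↦0, 2↦4, 3↦5}  →  V:2 E:2  edges: 0-p->1 0-q->1
final graph: no rule applies after step 2
NF edges: [(0, 1, 'p'), (0, 1, 'q')]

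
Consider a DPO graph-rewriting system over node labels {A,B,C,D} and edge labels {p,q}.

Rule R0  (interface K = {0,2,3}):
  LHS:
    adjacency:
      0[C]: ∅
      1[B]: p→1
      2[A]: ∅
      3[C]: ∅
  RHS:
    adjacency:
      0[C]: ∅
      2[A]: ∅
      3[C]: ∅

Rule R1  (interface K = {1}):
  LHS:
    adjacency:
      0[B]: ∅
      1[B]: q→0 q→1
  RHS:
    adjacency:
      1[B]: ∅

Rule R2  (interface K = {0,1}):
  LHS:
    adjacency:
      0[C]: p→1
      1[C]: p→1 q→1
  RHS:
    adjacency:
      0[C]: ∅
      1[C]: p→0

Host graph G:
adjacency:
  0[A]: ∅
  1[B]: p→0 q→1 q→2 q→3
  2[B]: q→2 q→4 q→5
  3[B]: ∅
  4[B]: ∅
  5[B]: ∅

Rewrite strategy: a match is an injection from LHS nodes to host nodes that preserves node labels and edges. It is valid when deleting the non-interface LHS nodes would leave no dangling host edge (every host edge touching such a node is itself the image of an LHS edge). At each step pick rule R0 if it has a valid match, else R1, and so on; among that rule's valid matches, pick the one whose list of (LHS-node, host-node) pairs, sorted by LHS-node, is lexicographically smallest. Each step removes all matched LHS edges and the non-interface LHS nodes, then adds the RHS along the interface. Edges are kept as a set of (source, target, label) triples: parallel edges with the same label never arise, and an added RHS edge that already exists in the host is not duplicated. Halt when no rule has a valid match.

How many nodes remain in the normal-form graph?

[0] host  ⇒  6 nodes, 7 edges  {1-p->0 1-q->1 1-q->2 1-q->3 2-q->2 2-q->4 2-q->5}
[1] R1 @ {0↦3, 1↦1}  ⇒  5 nodes, 5 edges  {1-p->0 1-q->2 2-q->2 2-q->4 2-q->5}
[2] R1 @ {0↦4, 1↦2}  ⇒  4 nodes, 3 edges  {1-p->0 1-q->2 2-q->5}
final graph: no rule applies after step 2
NF nodes: {0:A, 1:B, 2:B, 5:B}

Answer: 4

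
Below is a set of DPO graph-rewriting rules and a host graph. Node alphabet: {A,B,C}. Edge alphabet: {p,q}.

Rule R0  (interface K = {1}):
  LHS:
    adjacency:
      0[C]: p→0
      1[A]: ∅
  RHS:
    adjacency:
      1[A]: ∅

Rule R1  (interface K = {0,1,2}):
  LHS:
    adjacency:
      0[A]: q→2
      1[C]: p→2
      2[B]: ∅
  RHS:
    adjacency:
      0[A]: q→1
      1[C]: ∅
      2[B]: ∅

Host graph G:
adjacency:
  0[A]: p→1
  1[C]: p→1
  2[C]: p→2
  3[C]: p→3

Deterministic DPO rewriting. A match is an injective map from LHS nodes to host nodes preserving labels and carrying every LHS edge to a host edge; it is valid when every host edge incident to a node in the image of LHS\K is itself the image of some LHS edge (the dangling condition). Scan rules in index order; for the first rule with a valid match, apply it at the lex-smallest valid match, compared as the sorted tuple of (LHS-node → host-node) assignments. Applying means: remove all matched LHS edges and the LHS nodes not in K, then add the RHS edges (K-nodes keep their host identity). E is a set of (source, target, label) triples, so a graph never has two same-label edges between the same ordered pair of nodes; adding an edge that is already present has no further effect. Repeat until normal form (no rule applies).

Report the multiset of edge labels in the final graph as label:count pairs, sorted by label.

start.  V:4 E:4  edges: 0-p->1 1-p->1 2-p->2 3-p->3
1. fire R0 via {0↦2, 1↦0}  →  V:3 E:3  edges: 0-p->1 1-p->1 3-p->3
2. fire R0 via {0↦3, 1↦0}  →  V:2 E:2  edges: 0-p->1 1-p->1
final graph: no rule applies after step 2
NF edges: [(0, 1, 'p'), (1, 1, 'p')]

Answer: p:2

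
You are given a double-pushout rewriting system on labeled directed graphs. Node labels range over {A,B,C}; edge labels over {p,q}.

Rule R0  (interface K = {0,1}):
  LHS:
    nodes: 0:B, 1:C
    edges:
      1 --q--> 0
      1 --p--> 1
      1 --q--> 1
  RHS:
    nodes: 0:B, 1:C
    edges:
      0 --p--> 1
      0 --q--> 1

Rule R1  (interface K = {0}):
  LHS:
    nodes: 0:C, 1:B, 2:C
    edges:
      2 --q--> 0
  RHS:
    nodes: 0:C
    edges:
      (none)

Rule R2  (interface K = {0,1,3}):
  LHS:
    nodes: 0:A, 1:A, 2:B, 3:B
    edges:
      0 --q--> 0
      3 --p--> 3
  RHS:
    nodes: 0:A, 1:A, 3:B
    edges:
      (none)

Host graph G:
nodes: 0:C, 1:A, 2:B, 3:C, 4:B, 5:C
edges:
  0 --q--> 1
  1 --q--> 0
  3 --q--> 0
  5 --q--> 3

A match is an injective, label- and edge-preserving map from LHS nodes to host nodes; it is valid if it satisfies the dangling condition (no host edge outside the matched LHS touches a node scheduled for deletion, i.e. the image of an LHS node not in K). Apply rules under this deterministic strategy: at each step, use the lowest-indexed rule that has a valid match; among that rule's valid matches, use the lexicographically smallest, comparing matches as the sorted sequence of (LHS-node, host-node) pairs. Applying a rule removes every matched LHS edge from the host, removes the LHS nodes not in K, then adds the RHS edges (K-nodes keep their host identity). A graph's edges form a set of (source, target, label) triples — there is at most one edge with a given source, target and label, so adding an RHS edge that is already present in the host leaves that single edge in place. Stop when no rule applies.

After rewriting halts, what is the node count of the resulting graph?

Answer: 2

Rewrite trace:
initial: |V|=6 |E|=4  E = 0-q->1 1-q->0 3-q->0 5-q->3
step 1: apply R1 at {0↦3, 1↦2, 2↦5}  → |V|=4 |E|=3  E = 0-q->1 1-q->0 3-q->0
step 2: apply R1 at {0↦0, 1↦4, 2↦3}  → |V|=2 |E|=2  E = 0-q->1 1-q->0
final graph: no rule applies after step 2
NF nodes: {0:C, 1:A}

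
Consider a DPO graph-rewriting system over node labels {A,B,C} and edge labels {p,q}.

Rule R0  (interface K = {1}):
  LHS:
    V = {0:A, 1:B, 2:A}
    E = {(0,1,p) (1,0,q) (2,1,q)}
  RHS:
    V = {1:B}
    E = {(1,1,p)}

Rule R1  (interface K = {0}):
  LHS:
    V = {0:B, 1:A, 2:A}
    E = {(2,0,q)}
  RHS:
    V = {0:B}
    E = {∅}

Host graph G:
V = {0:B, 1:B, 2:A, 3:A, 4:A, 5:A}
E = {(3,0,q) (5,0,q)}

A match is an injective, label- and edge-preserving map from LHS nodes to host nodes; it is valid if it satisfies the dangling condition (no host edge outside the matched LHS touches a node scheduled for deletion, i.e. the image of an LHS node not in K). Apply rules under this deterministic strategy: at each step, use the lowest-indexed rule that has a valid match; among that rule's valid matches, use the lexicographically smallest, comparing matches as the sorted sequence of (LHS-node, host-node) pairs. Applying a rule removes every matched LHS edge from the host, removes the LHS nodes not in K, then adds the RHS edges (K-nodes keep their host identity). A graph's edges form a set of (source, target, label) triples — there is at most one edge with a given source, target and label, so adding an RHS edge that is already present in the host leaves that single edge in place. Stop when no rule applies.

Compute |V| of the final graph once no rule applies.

initial: |V|=6 |E|=2  E = 3-q->0 5-q->0
step 1: apply R1 at {0↦0, 1↦2, 2↦3}  → |V|=4 |E|=1  E = 5-q->0
step 2: apply R1 at {0↦0, 1↦4, 2↦5}  → |V|=2 |E|=0  E = ∅
normal form: no rule applies after step 2
NF nodes: {0:B, 1:B}

Answer: 2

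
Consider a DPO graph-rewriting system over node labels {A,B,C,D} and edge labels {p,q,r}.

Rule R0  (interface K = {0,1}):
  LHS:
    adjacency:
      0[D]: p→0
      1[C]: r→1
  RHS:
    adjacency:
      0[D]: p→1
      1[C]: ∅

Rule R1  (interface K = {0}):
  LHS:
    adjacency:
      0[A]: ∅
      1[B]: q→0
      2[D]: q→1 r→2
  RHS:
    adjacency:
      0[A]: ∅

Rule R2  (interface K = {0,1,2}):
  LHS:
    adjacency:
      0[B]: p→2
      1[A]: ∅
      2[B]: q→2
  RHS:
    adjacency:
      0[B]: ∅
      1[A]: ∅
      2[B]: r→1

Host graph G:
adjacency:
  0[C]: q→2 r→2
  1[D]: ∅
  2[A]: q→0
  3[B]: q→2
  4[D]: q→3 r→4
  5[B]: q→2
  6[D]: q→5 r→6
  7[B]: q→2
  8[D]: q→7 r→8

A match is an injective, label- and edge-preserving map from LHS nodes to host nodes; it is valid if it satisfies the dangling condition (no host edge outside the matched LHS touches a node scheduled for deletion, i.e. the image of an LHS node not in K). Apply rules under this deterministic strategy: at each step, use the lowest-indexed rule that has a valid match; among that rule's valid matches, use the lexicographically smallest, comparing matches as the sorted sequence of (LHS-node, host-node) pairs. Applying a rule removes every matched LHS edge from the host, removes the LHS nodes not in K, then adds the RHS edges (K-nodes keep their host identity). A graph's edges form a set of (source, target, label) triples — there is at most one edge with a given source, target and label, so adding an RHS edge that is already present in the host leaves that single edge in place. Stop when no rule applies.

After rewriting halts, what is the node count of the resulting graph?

Answer: 3

Derivation:
start.  V:9 E:12  edges: 0-q->2 0-r->2 2-q->0 3-q->2 4-q->3 4-r->4 5-q->2 6-q->5 6-r->6 7-q->2 8-q->7 8-r->8
1. fire R1 via {0↦2, 1↦3, 2↦4}  →  V:7 E:9  edges: 0-q->2 0-r->2 2-q->0 5-q->2 6-q->5 6-r->6 7-q->2 8-q->7 8-r->8
2. fire R1 via {0↦2, 1↦5, 2↦6}  →  V:5 E:6  edges: 0-q->2 0-r->2 2-q->0 7-q->2 8-q->7 8-r->8
3. fire R1 via {0↦2, 1↦7, 2↦8}  →  V:3 E:3  edges: 0-q->2 0-r->2 2-q->0
final graph: no rule applies after step 3
NF nodes: {0:C, 1:D, 2:A}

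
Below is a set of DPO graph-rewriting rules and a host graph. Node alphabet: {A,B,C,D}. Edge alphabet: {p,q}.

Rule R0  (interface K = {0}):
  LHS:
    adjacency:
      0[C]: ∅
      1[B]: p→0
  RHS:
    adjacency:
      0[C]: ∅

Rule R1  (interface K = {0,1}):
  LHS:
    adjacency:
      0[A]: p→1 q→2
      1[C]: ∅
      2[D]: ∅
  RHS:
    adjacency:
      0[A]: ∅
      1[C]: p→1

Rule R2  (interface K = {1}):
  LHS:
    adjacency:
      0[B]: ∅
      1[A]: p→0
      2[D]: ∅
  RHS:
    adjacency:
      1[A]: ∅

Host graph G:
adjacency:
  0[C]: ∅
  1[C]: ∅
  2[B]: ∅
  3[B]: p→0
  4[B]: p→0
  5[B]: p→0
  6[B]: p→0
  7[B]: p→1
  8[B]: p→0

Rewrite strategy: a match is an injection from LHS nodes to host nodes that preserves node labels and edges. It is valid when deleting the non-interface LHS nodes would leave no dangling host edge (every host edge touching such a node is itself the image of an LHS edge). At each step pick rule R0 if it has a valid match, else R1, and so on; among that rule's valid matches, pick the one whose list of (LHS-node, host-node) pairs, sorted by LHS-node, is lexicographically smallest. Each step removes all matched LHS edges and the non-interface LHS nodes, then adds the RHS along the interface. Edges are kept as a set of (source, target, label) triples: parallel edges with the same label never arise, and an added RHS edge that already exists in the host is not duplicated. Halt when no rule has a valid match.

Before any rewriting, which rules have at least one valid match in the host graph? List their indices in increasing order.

Answer: [R0]

Derivation:
R0: 6 valid matches — {0↦0, 1↦3}, {0↦0, 1↦4}, {0↦0, 1↦5} (+3 more)
R1: no valid match — LHS pattern not found
R2: no valid match — LHS pattern not found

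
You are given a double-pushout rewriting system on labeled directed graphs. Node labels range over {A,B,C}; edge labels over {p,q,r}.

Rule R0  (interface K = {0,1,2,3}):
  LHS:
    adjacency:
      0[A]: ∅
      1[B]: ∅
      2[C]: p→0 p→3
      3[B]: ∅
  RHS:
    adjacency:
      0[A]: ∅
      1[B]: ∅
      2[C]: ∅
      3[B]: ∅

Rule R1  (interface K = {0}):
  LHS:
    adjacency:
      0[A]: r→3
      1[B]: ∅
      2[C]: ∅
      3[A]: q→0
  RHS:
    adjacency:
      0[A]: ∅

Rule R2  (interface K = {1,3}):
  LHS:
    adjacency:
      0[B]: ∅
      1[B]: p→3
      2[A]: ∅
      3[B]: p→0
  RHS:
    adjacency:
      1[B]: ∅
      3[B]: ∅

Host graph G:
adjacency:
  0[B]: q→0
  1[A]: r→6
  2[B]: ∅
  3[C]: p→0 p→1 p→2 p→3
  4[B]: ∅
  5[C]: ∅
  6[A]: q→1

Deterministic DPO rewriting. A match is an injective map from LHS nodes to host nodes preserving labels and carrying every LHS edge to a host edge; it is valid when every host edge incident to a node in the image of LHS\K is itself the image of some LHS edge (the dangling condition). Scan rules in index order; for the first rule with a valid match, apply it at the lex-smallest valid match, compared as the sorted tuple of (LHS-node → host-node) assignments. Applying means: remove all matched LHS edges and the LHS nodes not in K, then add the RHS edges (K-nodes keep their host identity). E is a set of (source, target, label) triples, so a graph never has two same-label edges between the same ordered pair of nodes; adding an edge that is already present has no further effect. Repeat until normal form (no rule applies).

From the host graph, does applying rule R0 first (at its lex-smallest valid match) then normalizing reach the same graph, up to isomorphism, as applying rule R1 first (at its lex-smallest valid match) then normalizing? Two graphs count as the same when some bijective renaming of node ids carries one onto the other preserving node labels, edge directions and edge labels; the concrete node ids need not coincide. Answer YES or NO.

Answer: YES

Derivation:
branch R0-first: apply at {0↦1, 1↦0, 2↦3, 3↦2} → |E|=5, then 1 more step(s) → NF |V|=4 |E|=3 V={0:B, 1:A, 3:C, 4:B} E=0-q->0 3-p->0 3-p->3
branch R1-first: apply at {0↦1, 1↦4, 2↦5, 3↦6} → |E|=5, then 1 more step(s) → NF |V|=4 |E|=3 V={0:B, 1:A, 2:B, 3:C} E=0-q->0 3-p->0 3-p->3
graphs isomorphic (equal up to label-preserving node renaming)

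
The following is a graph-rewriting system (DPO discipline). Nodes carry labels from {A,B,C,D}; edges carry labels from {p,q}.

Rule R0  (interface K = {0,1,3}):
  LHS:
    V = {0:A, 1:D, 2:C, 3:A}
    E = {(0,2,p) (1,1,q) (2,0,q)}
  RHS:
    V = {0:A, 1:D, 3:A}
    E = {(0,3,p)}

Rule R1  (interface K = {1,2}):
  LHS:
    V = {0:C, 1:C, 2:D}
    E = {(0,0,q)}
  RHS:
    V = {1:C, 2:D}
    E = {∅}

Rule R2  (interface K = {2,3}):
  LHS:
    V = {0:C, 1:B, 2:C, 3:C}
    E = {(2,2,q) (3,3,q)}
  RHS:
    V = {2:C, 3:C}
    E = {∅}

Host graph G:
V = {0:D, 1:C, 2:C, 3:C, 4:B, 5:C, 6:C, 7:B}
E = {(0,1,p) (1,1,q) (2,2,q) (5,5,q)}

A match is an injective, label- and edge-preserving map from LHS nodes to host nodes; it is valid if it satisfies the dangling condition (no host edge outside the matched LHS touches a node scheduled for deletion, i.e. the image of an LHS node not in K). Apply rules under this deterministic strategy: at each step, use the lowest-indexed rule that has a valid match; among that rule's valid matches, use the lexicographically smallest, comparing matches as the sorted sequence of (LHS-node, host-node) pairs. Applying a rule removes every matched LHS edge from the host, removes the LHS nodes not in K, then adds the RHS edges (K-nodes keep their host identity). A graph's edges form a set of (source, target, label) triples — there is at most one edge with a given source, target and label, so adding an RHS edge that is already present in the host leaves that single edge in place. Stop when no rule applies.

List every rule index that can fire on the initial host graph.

R0: no valid match — LHS pattern not found
R1: 8 valid matches — {0↦2, 1↦1, 2↦0}, {0↦2, 1↦3, 2↦0}, {0↦2, 1↦5, 2↦0} (+5 more)
R2: 24 valid matches — {0↦3, 1↦4, 2↦1, 3↦2}, {0↦3, 1↦4, 2↦1, 3↦5}, {0↦3, 1↦4, 2↦2, 3↦1} (+21 more)

Answer: [R1,R2]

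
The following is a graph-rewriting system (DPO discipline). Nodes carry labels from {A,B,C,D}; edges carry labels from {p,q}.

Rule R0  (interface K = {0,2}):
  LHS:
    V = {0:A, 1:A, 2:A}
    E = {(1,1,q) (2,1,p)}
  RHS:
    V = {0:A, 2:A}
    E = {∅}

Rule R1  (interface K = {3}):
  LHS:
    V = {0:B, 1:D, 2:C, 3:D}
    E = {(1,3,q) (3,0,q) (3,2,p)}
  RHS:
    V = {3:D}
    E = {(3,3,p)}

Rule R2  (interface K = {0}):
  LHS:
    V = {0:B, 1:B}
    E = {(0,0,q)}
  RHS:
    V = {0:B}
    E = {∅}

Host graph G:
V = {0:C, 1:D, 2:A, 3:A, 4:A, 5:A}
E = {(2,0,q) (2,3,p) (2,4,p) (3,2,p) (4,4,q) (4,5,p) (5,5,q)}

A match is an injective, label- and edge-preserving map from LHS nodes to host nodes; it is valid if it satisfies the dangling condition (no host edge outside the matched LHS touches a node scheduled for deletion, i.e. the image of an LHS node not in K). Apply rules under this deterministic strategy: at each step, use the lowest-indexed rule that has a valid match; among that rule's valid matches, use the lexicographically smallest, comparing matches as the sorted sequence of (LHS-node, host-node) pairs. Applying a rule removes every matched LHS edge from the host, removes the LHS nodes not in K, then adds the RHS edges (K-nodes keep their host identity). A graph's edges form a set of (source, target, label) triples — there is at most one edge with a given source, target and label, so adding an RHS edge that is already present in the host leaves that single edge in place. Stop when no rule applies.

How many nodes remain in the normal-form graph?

Answer: 4

Derivation:
[0] host  ⇒  6 nodes, 7 edges  {2-q->0 2-p->3 2-p->4 3-p->2 4-q->4 4-p->5 5-q->5}
[1] R0 @ {0↦2, 1↦5, 2↦4}  ⇒  5 nodes, 5 edges  {2-q->0 2-p->3 2-p->4 3-p->2 4-q->4}
[2] R0 @ {0↦3, 1↦4, 2↦2}  ⇒  4 nodes, 3 edges  {2-q->0 2-p->3 3-p->2}
normal form: no rule applies after step 2
NF nodes: {0:C, 1:D, 2:A, 3:A}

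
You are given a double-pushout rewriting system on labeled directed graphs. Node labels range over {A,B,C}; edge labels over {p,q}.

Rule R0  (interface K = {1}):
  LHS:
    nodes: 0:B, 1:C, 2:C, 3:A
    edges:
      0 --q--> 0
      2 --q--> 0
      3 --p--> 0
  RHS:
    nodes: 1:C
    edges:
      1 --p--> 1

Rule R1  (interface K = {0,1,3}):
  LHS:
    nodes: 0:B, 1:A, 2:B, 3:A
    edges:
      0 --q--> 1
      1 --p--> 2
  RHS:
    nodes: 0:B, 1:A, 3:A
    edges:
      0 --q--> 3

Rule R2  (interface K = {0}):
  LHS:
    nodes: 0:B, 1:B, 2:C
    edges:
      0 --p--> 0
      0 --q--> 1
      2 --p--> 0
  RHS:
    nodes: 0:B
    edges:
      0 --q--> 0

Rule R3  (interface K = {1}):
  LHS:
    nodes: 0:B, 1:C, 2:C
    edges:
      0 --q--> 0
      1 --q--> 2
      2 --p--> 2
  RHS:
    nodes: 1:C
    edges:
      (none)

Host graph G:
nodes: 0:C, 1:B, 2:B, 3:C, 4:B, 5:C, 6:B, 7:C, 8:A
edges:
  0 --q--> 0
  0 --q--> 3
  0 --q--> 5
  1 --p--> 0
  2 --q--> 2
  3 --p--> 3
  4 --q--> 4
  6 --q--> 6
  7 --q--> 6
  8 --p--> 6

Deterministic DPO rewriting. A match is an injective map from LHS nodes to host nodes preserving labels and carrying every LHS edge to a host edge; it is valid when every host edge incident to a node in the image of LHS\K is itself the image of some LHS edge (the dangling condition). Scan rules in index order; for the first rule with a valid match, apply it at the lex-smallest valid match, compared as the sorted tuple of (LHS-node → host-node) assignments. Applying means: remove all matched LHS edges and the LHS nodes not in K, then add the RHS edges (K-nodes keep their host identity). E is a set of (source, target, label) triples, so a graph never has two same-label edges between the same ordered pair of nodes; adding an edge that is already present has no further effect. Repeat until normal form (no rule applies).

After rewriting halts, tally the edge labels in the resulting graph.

Answer: p:2 q:3

Derivation:
initial: |V|=9 |E|=10  E = 0-q->0 0-q->3 0-q->5 1-p->0 2-q->2 3-p->3 4-q->4 6-q->6 7-q->6 8-p->6
step 1: apply R0 at {0↦6, 1↦0, 2↦7, 3↦8}  → |V|=6 |E|=8  E = 0-p->0 0-q->0 0-q->3 0-q->5 1-p->0 2-q->2 3-p->3 4-q->4
step 2: apply R3 at {0↦2, 1↦0, 2↦3}  → |V|=4 |E|=5  E = 0-p->0 0-q->0 0-q->5 1-p->0 4-q->4
halt: no rule applies after step 2
NF edges: [(0, 0, 'p'), (0, 0, 'q'), (0, 5, 'q'), (1, 0, 'p'), (4, 4, 'q')]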